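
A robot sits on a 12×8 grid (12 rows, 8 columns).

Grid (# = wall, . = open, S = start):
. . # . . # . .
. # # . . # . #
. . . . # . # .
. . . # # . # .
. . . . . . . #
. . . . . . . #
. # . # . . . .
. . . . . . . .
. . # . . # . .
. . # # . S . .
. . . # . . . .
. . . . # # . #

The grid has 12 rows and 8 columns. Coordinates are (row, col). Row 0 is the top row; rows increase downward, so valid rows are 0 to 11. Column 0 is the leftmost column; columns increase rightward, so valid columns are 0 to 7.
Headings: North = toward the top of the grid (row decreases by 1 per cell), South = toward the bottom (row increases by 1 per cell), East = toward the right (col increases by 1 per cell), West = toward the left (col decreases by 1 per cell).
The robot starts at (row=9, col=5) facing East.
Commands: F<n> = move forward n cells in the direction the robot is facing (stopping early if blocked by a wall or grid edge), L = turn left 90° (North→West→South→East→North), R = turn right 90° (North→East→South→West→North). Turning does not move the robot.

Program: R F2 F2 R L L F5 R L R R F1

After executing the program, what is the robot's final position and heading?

Answer: Final position: (row=10, col=6), facing West

Derivation:
Start: (row=9, col=5), facing East
  R: turn right, now facing South
  F2: move forward 1/2 (blocked), now at (row=10, col=5)
  F2: move forward 0/2 (blocked), now at (row=10, col=5)
  R: turn right, now facing West
  L: turn left, now facing South
  L: turn left, now facing East
  F5: move forward 2/5 (blocked), now at (row=10, col=7)
  R: turn right, now facing South
  L: turn left, now facing East
  R: turn right, now facing South
  R: turn right, now facing West
  F1: move forward 1, now at (row=10, col=6)
Final: (row=10, col=6), facing West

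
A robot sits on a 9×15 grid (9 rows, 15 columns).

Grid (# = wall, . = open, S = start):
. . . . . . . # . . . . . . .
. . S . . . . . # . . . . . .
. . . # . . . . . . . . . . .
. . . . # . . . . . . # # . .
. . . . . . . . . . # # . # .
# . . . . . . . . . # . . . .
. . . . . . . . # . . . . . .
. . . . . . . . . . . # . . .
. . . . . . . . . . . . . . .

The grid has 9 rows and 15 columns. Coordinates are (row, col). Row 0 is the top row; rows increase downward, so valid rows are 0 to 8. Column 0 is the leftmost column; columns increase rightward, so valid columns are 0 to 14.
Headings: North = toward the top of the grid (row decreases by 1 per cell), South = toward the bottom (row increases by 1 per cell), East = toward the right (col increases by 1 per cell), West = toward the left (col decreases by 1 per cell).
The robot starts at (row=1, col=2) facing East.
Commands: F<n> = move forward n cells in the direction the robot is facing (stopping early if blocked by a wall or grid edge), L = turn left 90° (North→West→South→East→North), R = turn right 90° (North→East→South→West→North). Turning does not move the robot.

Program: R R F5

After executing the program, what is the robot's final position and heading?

Start: (row=1, col=2), facing East
  R: turn right, now facing South
  R: turn right, now facing West
  F5: move forward 2/5 (blocked), now at (row=1, col=0)
Final: (row=1, col=0), facing West

Answer: Final position: (row=1, col=0), facing West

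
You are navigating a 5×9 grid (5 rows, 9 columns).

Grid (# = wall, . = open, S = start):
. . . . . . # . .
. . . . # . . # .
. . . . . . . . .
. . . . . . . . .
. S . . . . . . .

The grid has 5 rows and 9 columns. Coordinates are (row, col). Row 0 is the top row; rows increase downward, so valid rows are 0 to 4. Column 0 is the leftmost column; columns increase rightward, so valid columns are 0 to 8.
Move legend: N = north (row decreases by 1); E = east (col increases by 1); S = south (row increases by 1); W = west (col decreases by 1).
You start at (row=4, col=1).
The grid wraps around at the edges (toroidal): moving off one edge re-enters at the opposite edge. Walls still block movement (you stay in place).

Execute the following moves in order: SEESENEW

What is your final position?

Start: (row=4, col=1)
  S (south): (row=4, col=1) -> (row=0, col=1)
  E (east): (row=0, col=1) -> (row=0, col=2)
  E (east): (row=0, col=2) -> (row=0, col=3)
  S (south): (row=0, col=3) -> (row=1, col=3)
  E (east): blocked, stay at (row=1, col=3)
  N (north): (row=1, col=3) -> (row=0, col=3)
  E (east): (row=0, col=3) -> (row=0, col=4)
  W (west): (row=0, col=4) -> (row=0, col=3)
Final: (row=0, col=3)

Answer: Final position: (row=0, col=3)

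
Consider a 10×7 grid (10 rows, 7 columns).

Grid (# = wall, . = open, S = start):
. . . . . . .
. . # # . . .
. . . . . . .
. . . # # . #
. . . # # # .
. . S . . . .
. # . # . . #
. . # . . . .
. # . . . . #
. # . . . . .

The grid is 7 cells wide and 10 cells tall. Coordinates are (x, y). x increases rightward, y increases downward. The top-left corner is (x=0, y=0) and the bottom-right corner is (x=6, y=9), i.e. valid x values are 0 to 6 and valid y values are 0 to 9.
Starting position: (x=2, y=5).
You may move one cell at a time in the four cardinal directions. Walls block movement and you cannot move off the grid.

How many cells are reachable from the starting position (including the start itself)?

BFS flood-fill from (x=2, y=5):
  Distance 0: (x=2, y=5)
  Distance 1: (x=2, y=4), (x=1, y=5), (x=3, y=5), (x=2, y=6)
  Distance 2: (x=2, y=3), (x=1, y=4), (x=0, y=5), (x=4, y=5)
  Distance 3: (x=2, y=2), (x=1, y=3), (x=0, y=4), (x=5, y=5), (x=0, y=6), (x=4, y=6)
  Distance 4: (x=1, y=2), (x=3, y=2), (x=0, y=3), (x=6, y=5), (x=5, y=6), (x=0, y=7), (x=4, y=7)
  Distance 5: (x=1, y=1), (x=0, y=2), (x=4, y=2), (x=6, y=4), (x=1, y=7), (x=3, y=7), (x=5, y=7), (x=0, y=8), (x=4, y=8)
  Distance 6: (x=1, y=0), (x=0, y=1), (x=4, y=1), (x=5, y=2), (x=6, y=7), (x=3, y=8), (x=5, y=8), (x=0, y=9), (x=4, y=9)
  Distance 7: (x=0, y=0), (x=2, y=0), (x=4, y=0), (x=5, y=1), (x=6, y=2), (x=5, y=3), (x=2, y=8), (x=3, y=9), (x=5, y=9)
  Distance 8: (x=3, y=0), (x=5, y=0), (x=6, y=1), (x=2, y=9), (x=6, y=9)
  Distance 9: (x=6, y=0)
Total reachable: 55 (grid has 55 open cells total)

Answer: Reachable cells: 55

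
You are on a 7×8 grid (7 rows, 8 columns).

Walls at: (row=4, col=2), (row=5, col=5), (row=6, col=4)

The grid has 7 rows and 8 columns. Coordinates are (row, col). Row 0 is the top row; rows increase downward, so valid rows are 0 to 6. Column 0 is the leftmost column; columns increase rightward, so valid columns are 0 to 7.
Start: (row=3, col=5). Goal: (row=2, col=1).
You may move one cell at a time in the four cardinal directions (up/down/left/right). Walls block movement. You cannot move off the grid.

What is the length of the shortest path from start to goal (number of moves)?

Answer: Shortest path length: 5

Derivation:
BFS from (row=3, col=5) until reaching (row=2, col=1):
  Distance 0: (row=3, col=5)
  Distance 1: (row=2, col=5), (row=3, col=4), (row=3, col=6), (row=4, col=5)
  Distance 2: (row=1, col=5), (row=2, col=4), (row=2, col=6), (row=3, col=3), (row=3, col=7), (row=4, col=4), (row=4, col=6)
  Distance 3: (row=0, col=5), (row=1, col=4), (row=1, col=6), (row=2, col=3), (row=2, col=7), (row=3, col=2), (row=4, col=3), (row=4, col=7), (row=5, col=4), (row=5, col=6)
  Distance 4: (row=0, col=4), (row=0, col=6), (row=1, col=3), (row=1, col=7), (row=2, col=2), (row=3, col=1), (row=5, col=3), (row=5, col=7), (row=6, col=6)
  Distance 5: (row=0, col=3), (row=0, col=7), (row=1, col=2), (row=2, col=1), (row=3, col=0), (row=4, col=1), (row=5, col=2), (row=6, col=3), (row=6, col=5), (row=6, col=7)  <- goal reached here
One shortest path (5 moves): (row=3, col=5) -> (row=3, col=4) -> (row=3, col=3) -> (row=3, col=2) -> (row=3, col=1) -> (row=2, col=1)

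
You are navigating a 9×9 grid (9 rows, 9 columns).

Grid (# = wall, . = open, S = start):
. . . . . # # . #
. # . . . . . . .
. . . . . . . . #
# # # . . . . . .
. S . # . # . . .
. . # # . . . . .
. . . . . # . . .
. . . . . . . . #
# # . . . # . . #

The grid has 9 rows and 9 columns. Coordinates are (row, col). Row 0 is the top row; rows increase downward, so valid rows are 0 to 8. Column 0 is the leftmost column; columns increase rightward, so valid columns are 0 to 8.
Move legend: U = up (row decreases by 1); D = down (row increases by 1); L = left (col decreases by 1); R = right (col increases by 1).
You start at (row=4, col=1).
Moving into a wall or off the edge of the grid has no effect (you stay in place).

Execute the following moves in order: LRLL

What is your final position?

Start: (row=4, col=1)
  L (left): (row=4, col=1) -> (row=4, col=0)
  R (right): (row=4, col=0) -> (row=4, col=1)
  L (left): (row=4, col=1) -> (row=4, col=0)
  L (left): blocked, stay at (row=4, col=0)
Final: (row=4, col=0)

Answer: Final position: (row=4, col=0)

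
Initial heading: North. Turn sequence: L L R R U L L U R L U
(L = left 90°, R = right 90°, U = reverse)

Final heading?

Answer: Final heading: North

Derivation:
Start: North
  L (left (90° counter-clockwise)) -> West
  L (left (90° counter-clockwise)) -> South
  R (right (90° clockwise)) -> West
  R (right (90° clockwise)) -> North
  U (U-turn (180°)) -> South
  L (left (90° counter-clockwise)) -> East
  L (left (90° counter-clockwise)) -> North
  U (U-turn (180°)) -> South
  R (right (90° clockwise)) -> West
  L (left (90° counter-clockwise)) -> South
  U (U-turn (180°)) -> North
Final: North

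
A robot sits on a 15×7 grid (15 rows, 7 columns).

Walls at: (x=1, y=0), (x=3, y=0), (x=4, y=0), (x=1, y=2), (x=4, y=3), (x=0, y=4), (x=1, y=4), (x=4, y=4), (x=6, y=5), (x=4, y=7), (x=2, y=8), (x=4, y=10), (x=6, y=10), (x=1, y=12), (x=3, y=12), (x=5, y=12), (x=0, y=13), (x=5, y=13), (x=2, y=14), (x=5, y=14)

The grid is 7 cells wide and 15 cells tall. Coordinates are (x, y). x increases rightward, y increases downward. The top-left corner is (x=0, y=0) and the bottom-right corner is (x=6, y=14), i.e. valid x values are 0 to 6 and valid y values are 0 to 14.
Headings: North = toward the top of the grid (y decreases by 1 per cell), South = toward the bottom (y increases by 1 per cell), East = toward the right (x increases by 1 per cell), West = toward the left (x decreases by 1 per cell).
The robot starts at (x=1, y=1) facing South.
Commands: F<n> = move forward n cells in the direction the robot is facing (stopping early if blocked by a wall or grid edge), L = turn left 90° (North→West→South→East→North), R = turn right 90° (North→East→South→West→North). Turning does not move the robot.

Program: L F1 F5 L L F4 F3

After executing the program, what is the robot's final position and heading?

Answer: Final position: (x=0, y=1), facing West

Derivation:
Start: (x=1, y=1), facing South
  L: turn left, now facing East
  F1: move forward 1, now at (x=2, y=1)
  F5: move forward 4/5 (blocked), now at (x=6, y=1)
  L: turn left, now facing North
  L: turn left, now facing West
  F4: move forward 4, now at (x=2, y=1)
  F3: move forward 2/3 (blocked), now at (x=0, y=1)
Final: (x=0, y=1), facing West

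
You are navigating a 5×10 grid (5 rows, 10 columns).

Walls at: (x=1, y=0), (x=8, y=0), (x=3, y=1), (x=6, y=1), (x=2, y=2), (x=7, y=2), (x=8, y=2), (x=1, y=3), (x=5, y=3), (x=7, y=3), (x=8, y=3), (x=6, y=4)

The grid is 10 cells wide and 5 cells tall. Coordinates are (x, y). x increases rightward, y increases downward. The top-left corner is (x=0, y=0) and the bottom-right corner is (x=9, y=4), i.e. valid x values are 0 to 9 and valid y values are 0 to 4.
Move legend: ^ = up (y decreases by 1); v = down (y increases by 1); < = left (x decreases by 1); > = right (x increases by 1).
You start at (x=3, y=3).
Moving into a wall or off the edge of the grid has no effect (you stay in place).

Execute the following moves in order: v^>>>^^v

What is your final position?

Start: (x=3, y=3)
  v (down): (x=3, y=3) -> (x=3, y=4)
  ^ (up): (x=3, y=4) -> (x=3, y=3)
  > (right): (x=3, y=3) -> (x=4, y=3)
  > (right): blocked, stay at (x=4, y=3)
  > (right): blocked, stay at (x=4, y=3)
  ^ (up): (x=4, y=3) -> (x=4, y=2)
  ^ (up): (x=4, y=2) -> (x=4, y=1)
  v (down): (x=4, y=1) -> (x=4, y=2)
Final: (x=4, y=2)

Answer: Final position: (x=4, y=2)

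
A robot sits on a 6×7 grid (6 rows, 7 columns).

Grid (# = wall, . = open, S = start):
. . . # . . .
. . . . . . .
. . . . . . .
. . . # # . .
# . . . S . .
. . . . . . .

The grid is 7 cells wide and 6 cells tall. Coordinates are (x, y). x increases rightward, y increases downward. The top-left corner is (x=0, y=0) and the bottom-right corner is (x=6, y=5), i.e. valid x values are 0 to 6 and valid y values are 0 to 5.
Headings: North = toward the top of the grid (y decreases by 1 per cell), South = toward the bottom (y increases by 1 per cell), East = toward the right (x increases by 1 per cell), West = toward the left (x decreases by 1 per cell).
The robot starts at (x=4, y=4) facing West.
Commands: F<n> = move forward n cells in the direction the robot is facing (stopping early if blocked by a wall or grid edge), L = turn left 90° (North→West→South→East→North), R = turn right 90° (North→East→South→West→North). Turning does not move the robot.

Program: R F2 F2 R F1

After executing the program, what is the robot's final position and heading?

Answer: Final position: (x=5, y=4), facing East

Derivation:
Start: (x=4, y=4), facing West
  R: turn right, now facing North
  F2: move forward 0/2 (blocked), now at (x=4, y=4)
  F2: move forward 0/2 (blocked), now at (x=4, y=4)
  R: turn right, now facing East
  F1: move forward 1, now at (x=5, y=4)
Final: (x=5, y=4), facing East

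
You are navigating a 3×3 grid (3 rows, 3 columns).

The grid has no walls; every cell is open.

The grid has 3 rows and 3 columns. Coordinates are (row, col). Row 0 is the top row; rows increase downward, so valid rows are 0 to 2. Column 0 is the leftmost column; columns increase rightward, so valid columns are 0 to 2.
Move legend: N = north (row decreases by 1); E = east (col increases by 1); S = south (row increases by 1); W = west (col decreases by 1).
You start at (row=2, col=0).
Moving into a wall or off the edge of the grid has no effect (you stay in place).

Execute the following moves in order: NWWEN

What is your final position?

Answer: Final position: (row=0, col=1)

Derivation:
Start: (row=2, col=0)
  N (north): (row=2, col=0) -> (row=1, col=0)
  W (west): blocked, stay at (row=1, col=0)
  W (west): blocked, stay at (row=1, col=0)
  E (east): (row=1, col=0) -> (row=1, col=1)
  N (north): (row=1, col=1) -> (row=0, col=1)
Final: (row=0, col=1)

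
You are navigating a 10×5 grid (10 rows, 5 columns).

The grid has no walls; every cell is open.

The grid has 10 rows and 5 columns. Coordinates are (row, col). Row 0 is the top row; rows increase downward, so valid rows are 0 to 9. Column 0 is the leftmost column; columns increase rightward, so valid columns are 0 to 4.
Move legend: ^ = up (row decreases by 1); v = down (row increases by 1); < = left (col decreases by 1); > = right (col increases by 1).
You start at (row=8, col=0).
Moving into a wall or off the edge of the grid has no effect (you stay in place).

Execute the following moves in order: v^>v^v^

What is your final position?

Start: (row=8, col=0)
  v (down): (row=8, col=0) -> (row=9, col=0)
  ^ (up): (row=9, col=0) -> (row=8, col=0)
  > (right): (row=8, col=0) -> (row=8, col=1)
  v (down): (row=8, col=1) -> (row=9, col=1)
  ^ (up): (row=9, col=1) -> (row=8, col=1)
  v (down): (row=8, col=1) -> (row=9, col=1)
  ^ (up): (row=9, col=1) -> (row=8, col=1)
Final: (row=8, col=1)

Answer: Final position: (row=8, col=1)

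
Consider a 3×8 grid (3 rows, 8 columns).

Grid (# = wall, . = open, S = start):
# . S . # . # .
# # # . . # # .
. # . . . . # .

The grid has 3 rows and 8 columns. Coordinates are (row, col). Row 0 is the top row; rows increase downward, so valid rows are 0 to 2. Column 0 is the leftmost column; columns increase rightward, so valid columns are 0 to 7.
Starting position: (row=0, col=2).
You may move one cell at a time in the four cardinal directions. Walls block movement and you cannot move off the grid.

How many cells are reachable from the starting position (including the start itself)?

Answer: Reachable cells: 9

Derivation:
BFS flood-fill from (row=0, col=2):
  Distance 0: (row=0, col=2)
  Distance 1: (row=0, col=1), (row=0, col=3)
  Distance 2: (row=1, col=3)
  Distance 3: (row=1, col=4), (row=2, col=3)
  Distance 4: (row=2, col=2), (row=2, col=4)
  Distance 5: (row=2, col=5)
Total reachable: 9 (grid has 14 open cells total)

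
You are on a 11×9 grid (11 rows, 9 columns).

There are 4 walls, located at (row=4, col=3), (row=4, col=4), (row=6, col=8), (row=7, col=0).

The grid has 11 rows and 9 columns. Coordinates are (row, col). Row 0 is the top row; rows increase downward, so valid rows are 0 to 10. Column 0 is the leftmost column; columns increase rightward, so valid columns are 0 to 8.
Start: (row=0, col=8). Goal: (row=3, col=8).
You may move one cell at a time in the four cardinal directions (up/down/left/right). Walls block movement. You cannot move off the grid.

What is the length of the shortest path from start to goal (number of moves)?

Answer: Shortest path length: 3

Derivation:
BFS from (row=0, col=8) until reaching (row=3, col=8):
  Distance 0: (row=0, col=8)
  Distance 1: (row=0, col=7), (row=1, col=8)
  Distance 2: (row=0, col=6), (row=1, col=7), (row=2, col=8)
  Distance 3: (row=0, col=5), (row=1, col=6), (row=2, col=7), (row=3, col=8)  <- goal reached here
One shortest path (3 moves): (row=0, col=8) -> (row=1, col=8) -> (row=2, col=8) -> (row=3, col=8)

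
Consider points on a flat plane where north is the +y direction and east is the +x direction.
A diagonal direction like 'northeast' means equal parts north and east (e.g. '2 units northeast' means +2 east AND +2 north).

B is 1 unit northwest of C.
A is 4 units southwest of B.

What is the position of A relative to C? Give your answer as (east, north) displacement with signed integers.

Answer: A is at (east=-5, north=-3) relative to C.

Derivation:
Place C at the origin (east=0, north=0).
  B is 1 unit northwest of C: delta (east=-1, north=+1); B at (east=-1, north=1).
  A is 4 units southwest of B: delta (east=-4, north=-4); A at (east=-5, north=-3).
Therefore A relative to C: (east=-5, north=-3).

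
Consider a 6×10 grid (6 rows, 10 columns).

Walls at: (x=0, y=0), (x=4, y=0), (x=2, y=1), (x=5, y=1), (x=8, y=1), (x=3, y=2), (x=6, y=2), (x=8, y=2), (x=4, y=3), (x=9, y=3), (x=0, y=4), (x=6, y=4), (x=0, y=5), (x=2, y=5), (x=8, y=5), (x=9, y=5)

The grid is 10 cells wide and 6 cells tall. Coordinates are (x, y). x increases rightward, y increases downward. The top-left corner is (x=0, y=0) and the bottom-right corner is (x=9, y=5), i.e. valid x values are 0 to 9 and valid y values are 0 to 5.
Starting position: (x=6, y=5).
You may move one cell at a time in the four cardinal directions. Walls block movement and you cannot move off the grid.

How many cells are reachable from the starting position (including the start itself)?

Answer: Reachable cells: 44

Derivation:
BFS flood-fill from (x=6, y=5):
  Distance 0: (x=6, y=5)
  Distance 1: (x=5, y=5), (x=7, y=5)
  Distance 2: (x=5, y=4), (x=7, y=4), (x=4, y=5)
  Distance 3: (x=5, y=3), (x=7, y=3), (x=4, y=4), (x=8, y=4), (x=3, y=5)
  Distance 4: (x=5, y=2), (x=7, y=2), (x=6, y=3), (x=8, y=3), (x=3, y=4), (x=9, y=4)
  Distance 5: (x=7, y=1), (x=4, y=2), (x=3, y=3), (x=2, y=4)
  Distance 6: (x=7, y=0), (x=4, y=1), (x=6, y=1), (x=2, y=3), (x=1, y=4)
  Distance 7: (x=6, y=0), (x=8, y=0), (x=3, y=1), (x=2, y=2), (x=1, y=3), (x=1, y=5)
  Distance 8: (x=3, y=0), (x=5, y=0), (x=9, y=0), (x=1, y=2), (x=0, y=3)
  Distance 9: (x=2, y=0), (x=1, y=1), (x=9, y=1), (x=0, y=2)
  Distance 10: (x=1, y=0), (x=0, y=1), (x=9, y=2)
Total reachable: 44 (grid has 44 open cells total)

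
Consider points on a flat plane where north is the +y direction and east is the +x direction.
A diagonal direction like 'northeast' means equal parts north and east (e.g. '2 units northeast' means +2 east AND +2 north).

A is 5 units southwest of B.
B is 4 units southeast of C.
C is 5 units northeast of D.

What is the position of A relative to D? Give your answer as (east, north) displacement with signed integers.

Answer: A is at (east=4, north=-4) relative to D.

Derivation:
Place D at the origin (east=0, north=0).
  C is 5 units northeast of D: delta (east=+5, north=+5); C at (east=5, north=5).
  B is 4 units southeast of C: delta (east=+4, north=-4); B at (east=9, north=1).
  A is 5 units southwest of B: delta (east=-5, north=-5); A at (east=4, north=-4).
Therefore A relative to D: (east=4, north=-4).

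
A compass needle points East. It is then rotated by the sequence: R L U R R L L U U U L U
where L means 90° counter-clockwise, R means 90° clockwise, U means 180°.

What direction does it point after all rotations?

Start: East
  R (right (90° clockwise)) -> South
  L (left (90° counter-clockwise)) -> East
  U (U-turn (180°)) -> West
  R (right (90° clockwise)) -> North
  R (right (90° clockwise)) -> East
  L (left (90° counter-clockwise)) -> North
  L (left (90° counter-clockwise)) -> West
  U (U-turn (180°)) -> East
  U (U-turn (180°)) -> West
  U (U-turn (180°)) -> East
  L (left (90° counter-clockwise)) -> North
  U (U-turn (180°)) -> South
Final: South

Answer: Final heading: South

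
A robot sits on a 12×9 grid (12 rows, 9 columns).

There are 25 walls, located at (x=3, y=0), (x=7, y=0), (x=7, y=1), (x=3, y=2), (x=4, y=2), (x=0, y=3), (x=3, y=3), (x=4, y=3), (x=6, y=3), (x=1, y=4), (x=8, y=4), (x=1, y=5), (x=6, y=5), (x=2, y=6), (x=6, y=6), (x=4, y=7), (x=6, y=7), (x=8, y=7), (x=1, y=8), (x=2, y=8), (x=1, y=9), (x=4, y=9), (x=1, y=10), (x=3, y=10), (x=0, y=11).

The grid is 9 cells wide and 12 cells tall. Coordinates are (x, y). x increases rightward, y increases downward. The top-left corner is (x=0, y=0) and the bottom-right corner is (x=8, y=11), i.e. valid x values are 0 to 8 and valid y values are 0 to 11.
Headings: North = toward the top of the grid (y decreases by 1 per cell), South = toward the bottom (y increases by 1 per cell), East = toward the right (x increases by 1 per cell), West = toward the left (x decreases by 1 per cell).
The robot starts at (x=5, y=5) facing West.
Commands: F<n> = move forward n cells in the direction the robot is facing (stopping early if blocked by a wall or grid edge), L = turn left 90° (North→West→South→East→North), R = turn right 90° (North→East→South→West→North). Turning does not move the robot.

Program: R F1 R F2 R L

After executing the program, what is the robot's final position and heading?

Answer: Final position: (x=7, y=4), facing East

Derivation:
Start: (x=5, y=5), facing West
  R: turn right, now facing North
  F1: move forward 1, now at (x=5, y=4)
  R: turn right, now facing East
  F2: move forward 2, now at (x=7, y=4)
  R: turn right, now facing South
  L: turn left, now facing East
Final: (x=7, y=4), facing East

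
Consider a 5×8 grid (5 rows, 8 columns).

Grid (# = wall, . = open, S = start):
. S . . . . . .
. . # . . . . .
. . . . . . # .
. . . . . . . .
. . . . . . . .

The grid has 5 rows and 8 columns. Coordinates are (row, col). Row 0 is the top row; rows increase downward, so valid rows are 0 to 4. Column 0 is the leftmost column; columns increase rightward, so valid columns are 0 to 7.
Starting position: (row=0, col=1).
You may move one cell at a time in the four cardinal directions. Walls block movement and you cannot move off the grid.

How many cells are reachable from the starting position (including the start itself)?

BFS flood-fill from (row=0, col=1):
  Distance 0: (row=0, col=1)
  Distance 1: (row=0, col=0), (row=0, col=2), (row=1, col=1)
  Distance 2: (row=0, col=3), (row=1, col=0), (row=2, col=1)
  Distance 3: (row=0, col=4), (row=1, col=3), (row=2, col=0), (row=2, col=2), (row=3, col=1)
  Distance 4: (row=0, col=5), (row=1, col=4), (row=2, col=3), (row=3, col=0), (row=3, col=2), (row=4, col=1)
  Distance 5: (row=0, col=6), (row=1, col=5), (row=2, col=4), (row=3, col=3), (row=4, col=0), (row=4, col=2)
  Distance 6: (row=0, col=7), (row=1, col=6), (row=2, col=5), (row=3, col=4), (row=4, col=3)
  Distance 7: (row=1, col=7), (row=3, col=5), (row=4, col=4)
  Distance 8: (row=2, col=7), (row=3, col=6), (row=4, col=5)
  Distance 9: (row=3, col=7), (row=4, col=6)
  Distance 10: (row=4, col=7)
Total reachable: 38 (grid has 38 open cells total)

Answer: Reachable cells: 38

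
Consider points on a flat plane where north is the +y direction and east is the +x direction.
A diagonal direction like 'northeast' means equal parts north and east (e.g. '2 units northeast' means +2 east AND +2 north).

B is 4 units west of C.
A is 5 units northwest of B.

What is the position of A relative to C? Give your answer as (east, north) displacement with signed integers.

Answer: A is at (east=-9, north=5) relative to C.

Derivation:
Place C at the origin (east=0, north=0).
  B is 4 units west of C: delta (east=-4, north=+0); B at (east=-4, north=0).
  A is 5 units northwest of B: delta (east=-5, north=+5); A at (east=-9, north=5).
Therefore A relative to C: (east=-9, north=5).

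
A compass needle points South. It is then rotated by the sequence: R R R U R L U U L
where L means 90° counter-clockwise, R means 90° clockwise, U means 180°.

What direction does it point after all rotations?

Answer: Final heading: South

Derivation:
Start: South
  R (right (90° clockwise)) -> West
  R (right (90° clockwise)) -> North
  R (right (90° clockwise)) -> East
  U (U-turn (180°)) -> West
  R (right (90° clockwise)) -> North
  L (left (90° counter-clockwise)) -> West
  U (U-turn (180°)) -> East
  U (U-turn (180°)) -> West
  L (left (90° counter-clockwise)) -> South
Final: South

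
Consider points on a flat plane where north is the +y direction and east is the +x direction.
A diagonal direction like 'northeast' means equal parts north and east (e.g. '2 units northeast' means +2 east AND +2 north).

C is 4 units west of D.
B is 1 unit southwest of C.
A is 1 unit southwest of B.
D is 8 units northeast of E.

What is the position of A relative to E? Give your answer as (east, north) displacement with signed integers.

Answer: A is at (east=2, north=6) relative to E.

Derivation:
Place E at the origin (east=0, north=0).
  D is 8 units northeast of E: delta (east=+8, north=+8); D at (east=8, north=8).
  C is 4 units west of D: delta (east=-4, north=+0); C at (east=4, north=8).
  B is 1 unit southwest of C: delta (east=-1, north=-1); B at (east=3, north=7).
  A is 1 unit southwest of B: delta (east=-1, north=-1); A at (east=2, north=6).
Therefore A relative to E: (east=2, north=6).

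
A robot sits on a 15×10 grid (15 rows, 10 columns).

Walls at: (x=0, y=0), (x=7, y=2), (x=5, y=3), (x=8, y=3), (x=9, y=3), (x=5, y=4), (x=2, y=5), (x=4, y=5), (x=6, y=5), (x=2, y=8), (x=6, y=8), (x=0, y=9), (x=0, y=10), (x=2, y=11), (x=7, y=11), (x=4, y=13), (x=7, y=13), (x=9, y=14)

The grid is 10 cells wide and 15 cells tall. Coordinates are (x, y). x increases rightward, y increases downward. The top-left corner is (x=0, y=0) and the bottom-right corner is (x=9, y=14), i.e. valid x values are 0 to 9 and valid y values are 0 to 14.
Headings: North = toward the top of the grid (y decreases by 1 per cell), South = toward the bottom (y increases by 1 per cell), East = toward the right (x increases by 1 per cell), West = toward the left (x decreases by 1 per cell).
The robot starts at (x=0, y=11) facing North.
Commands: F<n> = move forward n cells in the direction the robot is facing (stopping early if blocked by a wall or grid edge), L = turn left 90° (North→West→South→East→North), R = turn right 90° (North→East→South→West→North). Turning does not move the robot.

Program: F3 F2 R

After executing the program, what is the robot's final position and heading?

Start: (x=0, y=11), facing North
  F3: move forward 0/3 (blocked), now at (x=0, y=11)
  F2: move forward 0/2 (blocked), now at (x=0, y=11)
  R: turn right, now facing East
Final: (x=0, y=11), facing East

Answer: Final position: (x=0, y=11), facing East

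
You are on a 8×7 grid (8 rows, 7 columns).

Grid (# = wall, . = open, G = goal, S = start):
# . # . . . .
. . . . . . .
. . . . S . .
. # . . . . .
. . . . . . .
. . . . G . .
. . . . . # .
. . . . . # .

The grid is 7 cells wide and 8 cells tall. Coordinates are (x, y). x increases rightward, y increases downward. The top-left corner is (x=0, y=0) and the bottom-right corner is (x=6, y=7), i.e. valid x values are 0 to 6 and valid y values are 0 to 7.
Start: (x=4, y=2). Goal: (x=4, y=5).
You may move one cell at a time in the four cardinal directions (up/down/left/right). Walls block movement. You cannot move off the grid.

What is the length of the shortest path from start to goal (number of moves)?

Answer: Shortest path length: 3

Derivation:
BFS from (x=4, y=2) until reaching (x=4, y=5):
  Distance 0: (x=4, y=2)
  Distance 1: (x=4, y=1), (x=3, y=2), (x=5, y=2), (x=4, y=3)
  Distance 2: (x=4, y=0), (x=3, y=1), (x=5, y=1), (x=2, y=2), (x=6, y=2), (x=3, y=3), (x=5, y=3), (x=4, y=4)
  Distance 3: (x=3, y=0), (x=5, y=0), (x=2, y=1), (x=6, y=1), (x=1, y=2), (x=2, y=3), (x=6, y=3), (x=3, y=4), (x=5, y=4), (x=4, y=5)  <- goal reached here
One shortest path (3 moves): (x=4, y=2) -> (x=4, y=3) -> (x=4, y=4) -> (x=4, y=5)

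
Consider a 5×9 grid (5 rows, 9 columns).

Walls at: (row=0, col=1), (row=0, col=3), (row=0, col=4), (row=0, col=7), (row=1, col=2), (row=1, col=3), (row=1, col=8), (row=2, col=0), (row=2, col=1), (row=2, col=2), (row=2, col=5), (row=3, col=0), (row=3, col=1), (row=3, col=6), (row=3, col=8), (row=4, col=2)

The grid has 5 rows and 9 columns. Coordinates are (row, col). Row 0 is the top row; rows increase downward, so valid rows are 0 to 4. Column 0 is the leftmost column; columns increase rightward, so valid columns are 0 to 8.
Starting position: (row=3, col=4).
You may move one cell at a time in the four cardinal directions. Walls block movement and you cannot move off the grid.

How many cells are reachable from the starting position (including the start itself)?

Answer: Reachable cells: 22

Derivation:
BFS flood-fill from (row=3, col=4):
  Distance 0: (row=3, col=4)
  Distance 1: (row=2, col=4), (row=3, col=3), (row=3, col=5), (row=4, col=4)
  Distance 2: (row=1, col=4), (row=2, col=3), (row=3, col=2), (row=4, col=3), (row=4, col=5)
  Distance 3: (row=1, col=5), (row=4, col=6)
  Distance 4: (row=0, col=5), (row=1, col=6), (row=4, col=7)
  Distance 5: (row=0, col=6), (row=1, col=7), (row=2, col=6), (row=3, col=7), (row=4, col=8)
  Distance 6: (row=2, col=7)
  Distance 7: (row=2, col=8)
Total reachable: 22 (grid has 29 open cells total)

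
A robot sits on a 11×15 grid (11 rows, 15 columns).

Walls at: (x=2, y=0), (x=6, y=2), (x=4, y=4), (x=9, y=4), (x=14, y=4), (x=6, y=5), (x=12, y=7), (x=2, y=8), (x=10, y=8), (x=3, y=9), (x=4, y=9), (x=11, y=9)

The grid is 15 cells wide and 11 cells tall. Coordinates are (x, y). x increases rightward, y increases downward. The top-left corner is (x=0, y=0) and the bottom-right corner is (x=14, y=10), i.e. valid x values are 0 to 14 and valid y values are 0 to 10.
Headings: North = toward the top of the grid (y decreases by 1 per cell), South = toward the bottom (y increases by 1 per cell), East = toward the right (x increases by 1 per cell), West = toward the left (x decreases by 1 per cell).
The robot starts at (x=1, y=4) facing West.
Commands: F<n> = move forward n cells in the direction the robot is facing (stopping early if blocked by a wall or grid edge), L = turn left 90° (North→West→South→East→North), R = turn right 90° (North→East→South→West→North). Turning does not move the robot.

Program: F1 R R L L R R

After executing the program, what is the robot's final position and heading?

Answer: Final position: (x=0, y=4), facing East

Derivation:
Start: (x=1, y=4), facing West
  F1: move forward 1, now at (x=0, y=4)
  R: turn right, now facing North
  R: turn right, now facing East
  L: turn left, now facing North
  L: turn left, now facing West
  R: turn right, now facing North
  R: turn right, now facing East
Final: (x=0, y=4), facing East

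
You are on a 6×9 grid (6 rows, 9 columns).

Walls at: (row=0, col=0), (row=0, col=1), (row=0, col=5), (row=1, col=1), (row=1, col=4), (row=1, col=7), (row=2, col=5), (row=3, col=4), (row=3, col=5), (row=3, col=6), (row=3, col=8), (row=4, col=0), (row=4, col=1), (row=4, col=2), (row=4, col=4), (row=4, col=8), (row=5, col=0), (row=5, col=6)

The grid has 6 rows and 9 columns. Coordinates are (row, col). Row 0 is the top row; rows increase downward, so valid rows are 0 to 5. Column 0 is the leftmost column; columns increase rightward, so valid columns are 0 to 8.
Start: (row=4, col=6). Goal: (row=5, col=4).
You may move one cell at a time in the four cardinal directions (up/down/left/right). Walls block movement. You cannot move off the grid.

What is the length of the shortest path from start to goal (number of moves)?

Answer: Shortest path length: 3

Derivation:
BFS from (row=4, col=6) until reaching (row=5, col=4):
  Distance 0: (row=4, col=6)
  Distance 1: (row=4, col=5), (row=4, col=7)
  Distance 2: (row=3, col=7), (row=5, col=5), (row=5, col=7)
  Distance 3: (row=2, col=7), (row=5, col=4), (row=5, col=8)  <- goal reached here
One shortest path (3 moves): (row=4, col=6) -> (row=4, col=5) -> (row=5, col=5) -> (row=5, col=4)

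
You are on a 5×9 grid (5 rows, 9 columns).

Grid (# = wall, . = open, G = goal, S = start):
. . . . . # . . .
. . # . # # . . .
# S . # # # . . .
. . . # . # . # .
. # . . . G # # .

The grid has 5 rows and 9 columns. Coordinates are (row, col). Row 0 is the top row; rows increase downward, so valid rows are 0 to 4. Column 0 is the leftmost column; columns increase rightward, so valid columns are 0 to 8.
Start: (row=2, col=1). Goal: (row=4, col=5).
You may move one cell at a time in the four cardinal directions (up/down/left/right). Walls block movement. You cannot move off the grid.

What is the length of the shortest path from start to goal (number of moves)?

BFS from (row=2, col=1) until reaching (row=4, col=5):
  Distance 0: (row=2, col=1)
  Distance 1: (row=1, col=1), (row=2, col=2), (row=3, col=1)
  Distance 2: (row=0, col=1), (row=1, col=0), (row=3, col=0), (row=3, col=2)
  Distance 3: (row=0, col=0), (row=0, col=2), (row=4, col=0), (row=4, col=2)
  Distance 4: (row=0, col=3), (row=4, col=3)
  Distance 5: (row=0, col=4), (row=1, col=3), (row=4, col=4)
  Distance 6: (row=3, col=4), (row=4, col=5)  <- goal reached here
One shortest path (6 moves): (row=2, col=1) -> (row=2, col=2) -> (row=3, col=2) -> (row=4, col=2) -> (row=4, col=3) -> (row=4, col=4) -> (row=4, col=5)

Answer: Shortest path length: 6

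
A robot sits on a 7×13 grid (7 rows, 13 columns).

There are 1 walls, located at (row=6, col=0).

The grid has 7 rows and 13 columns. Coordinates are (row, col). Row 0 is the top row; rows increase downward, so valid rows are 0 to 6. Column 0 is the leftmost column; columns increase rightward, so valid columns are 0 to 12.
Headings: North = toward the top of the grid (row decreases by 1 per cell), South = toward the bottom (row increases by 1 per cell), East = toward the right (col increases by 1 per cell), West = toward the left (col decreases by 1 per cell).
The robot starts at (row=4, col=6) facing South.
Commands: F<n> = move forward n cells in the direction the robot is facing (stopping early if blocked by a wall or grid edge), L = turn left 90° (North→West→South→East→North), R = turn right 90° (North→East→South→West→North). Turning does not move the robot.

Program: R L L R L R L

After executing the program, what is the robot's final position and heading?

Start: (row=4, col=6), facing South
  R: turn right, now facing West
  L: turn left, now facing South
  L: turn left, now facing East
  R: turn right, now facing South
  L: turn left, now facing East
  R: turn right, now facing South
  L: turn left, now facing East
Final: (row=4, col=6), facing East

Answer: Final position: (row=4, col=6), facing East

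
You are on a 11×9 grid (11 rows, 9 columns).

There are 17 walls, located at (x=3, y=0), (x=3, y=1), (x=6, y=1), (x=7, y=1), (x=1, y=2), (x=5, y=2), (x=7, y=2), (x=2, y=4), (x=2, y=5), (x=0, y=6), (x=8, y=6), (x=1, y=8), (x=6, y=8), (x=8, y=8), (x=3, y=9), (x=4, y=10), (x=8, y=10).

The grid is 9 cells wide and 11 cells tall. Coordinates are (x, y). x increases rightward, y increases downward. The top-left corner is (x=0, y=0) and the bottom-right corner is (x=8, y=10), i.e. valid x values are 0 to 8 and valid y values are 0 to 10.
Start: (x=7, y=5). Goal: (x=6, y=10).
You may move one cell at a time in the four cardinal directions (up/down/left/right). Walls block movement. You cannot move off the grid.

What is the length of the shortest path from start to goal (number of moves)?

Answer: Shortest path length: 6

Derivation:
BFS from (x=7, y=5) until reaching (x=6, y=10):
  Distance 0: (x=7, y=5)
  Distance 1: (x=7, y=4), (x=6, y=5), (x=8, y=5), (x=7, y=6)
  Distance 2: (x=7, y=3), (x=6, y=4), (x=8, y=4), (x=5, y=5), (x=6, y=6), (x=7, y=7)
  Distance 3: (x=6, y=3), (x=8, y=3), (x=5, y=4), (x=4, y=5), (x=5, y=6), (x=6, y=7), (x=8, y=7), (x=7, y=8)
  Distance 4: (x=6, y=2), (x=8, y=2), (x=5, y=3), (x=4, y=4), (x=3, y=5), (x=4, y=6), (x=5, y=7), (x=7, y=9)
  Distance 5: (x=8, y=1), (x=4, y=3), (x=3, y=4), (x=3, y=6), (x=4, y=7), (x=5, y=8), (x=6, y=9), (x=8, y=9), (x=7, y=10)
  Distance 6: (x=8, y=0), (x=4, y=2), (x=3, y=3), (x=2, y=6), (x=3, y=7), (x=4, y=8), (x=5, y=9), (x=6, y=10)  <- goal reached here
One shortest path (6 moves): (x=7, y=5) -> (x=7, y=6) -> (x=7, y=7) -> (x=7, y=8) -> (x=7, y=9) -> (x=6, y=9) -> (x=6, y=10)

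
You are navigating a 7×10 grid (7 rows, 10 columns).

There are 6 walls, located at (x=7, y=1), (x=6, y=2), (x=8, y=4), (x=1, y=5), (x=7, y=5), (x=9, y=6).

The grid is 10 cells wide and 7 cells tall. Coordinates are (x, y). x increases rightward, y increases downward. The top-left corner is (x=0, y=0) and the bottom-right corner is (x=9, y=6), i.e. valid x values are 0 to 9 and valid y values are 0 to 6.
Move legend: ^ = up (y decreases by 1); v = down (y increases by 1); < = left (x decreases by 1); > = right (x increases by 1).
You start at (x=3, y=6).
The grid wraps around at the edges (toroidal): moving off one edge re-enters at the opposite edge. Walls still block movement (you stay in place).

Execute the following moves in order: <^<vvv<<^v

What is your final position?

Answer: Final position: (x=0, y=1)

Derivation:
Start: (x=3, y=6)
  < (left): (x=3, y=6) -> (x=2, y=6)
  ^ (up): (x=2, y=6) -> (x=2, y=5)
  < (left): blocked, stay at (x=2, y=5)
  v (down): (x=2, y=5) -> (x=2, y=6)
  v (down): (x=2, y=6) -> (x=2, y=0)
  v (down): (x=2, y=0) -> (x=2, y=1)
  < (left): (x=2, y=1) -> (x=1, y=1)
  < (left): (x=1, y=1) -> (x=0, y=1)
  ^ (up): (x=0, y=1) -> (x=0, y=0)
  v (down): (x=0, y=0) -> (x=0, y=1)
Final: (x=0, y=1)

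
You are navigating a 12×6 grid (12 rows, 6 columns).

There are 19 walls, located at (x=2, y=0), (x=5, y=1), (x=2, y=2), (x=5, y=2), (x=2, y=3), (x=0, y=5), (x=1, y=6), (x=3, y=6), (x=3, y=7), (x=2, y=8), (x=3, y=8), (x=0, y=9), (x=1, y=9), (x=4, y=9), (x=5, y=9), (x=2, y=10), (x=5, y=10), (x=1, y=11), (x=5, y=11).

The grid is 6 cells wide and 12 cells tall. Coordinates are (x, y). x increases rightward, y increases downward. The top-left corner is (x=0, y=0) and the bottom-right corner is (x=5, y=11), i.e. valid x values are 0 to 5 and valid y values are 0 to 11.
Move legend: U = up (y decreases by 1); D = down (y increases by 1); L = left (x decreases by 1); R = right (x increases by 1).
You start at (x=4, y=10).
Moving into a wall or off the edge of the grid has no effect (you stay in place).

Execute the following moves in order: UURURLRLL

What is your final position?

Answer: Final position: (x=3, y=10)

Derivation:
Start: (x=4, y=10)
  U (up): blocked, stay at (x=4, y=10)
  U (up): blocked, stay at (x=4, y=10)
  R (right): blocked, stay at (x=4, y=10)
  U (up): blocked, stay at (x=4, y=10)
  R (right): blocked, stay at (x=4, y=10)
  L (left): (x=4, y=10) -> (x=3, y=10)
  R (right): (x=3, y=10) -> (x=4, y=10)
  L (left): (x=4, y=10) -> (x=3, y=10)
  L (left): blocked, stay at (x=3, y=10)
Final: (x=3, y=10)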